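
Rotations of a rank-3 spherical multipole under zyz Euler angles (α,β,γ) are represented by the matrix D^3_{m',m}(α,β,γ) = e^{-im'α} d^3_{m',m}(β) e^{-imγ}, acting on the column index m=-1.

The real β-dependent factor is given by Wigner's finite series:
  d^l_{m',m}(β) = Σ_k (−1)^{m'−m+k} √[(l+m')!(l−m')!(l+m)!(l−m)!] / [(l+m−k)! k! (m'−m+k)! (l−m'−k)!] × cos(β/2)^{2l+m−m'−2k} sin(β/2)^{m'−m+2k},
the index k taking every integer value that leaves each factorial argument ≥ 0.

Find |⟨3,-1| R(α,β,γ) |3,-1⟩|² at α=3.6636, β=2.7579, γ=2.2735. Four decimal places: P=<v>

Split into d^3_{-1,-1}(β=2.7579) × two z-phases.
Half-angle: c=0.190672, s=0.981654. N=√(2·24·2·24)=48.000000
The bounds max(0,m−m')=0 and min(l+m,l−m')=2 give 3 terms
  k=0: (−1)^0·48.0000/(48)·0.1907^6·0.9817^0 = +0.000048
  k=1: (−1)^1·48.0000/(6)·0.1907^4·0.9817^2 = -0.010189
  k=2: (−1)^2·48.0000/(8)·0.1907^2·0.9817^4 = +0.202562
d^3_{-1,-1}(2.7579) = +0.000048 -0.010189 +0.202562 = +0.192420
|D^3_{-1,-1}|² = |d^3_{-1,-1}(β)|² = (+0.192420)² = 0.037026 (the z-rotation phases have unit modulus)

P=0.0370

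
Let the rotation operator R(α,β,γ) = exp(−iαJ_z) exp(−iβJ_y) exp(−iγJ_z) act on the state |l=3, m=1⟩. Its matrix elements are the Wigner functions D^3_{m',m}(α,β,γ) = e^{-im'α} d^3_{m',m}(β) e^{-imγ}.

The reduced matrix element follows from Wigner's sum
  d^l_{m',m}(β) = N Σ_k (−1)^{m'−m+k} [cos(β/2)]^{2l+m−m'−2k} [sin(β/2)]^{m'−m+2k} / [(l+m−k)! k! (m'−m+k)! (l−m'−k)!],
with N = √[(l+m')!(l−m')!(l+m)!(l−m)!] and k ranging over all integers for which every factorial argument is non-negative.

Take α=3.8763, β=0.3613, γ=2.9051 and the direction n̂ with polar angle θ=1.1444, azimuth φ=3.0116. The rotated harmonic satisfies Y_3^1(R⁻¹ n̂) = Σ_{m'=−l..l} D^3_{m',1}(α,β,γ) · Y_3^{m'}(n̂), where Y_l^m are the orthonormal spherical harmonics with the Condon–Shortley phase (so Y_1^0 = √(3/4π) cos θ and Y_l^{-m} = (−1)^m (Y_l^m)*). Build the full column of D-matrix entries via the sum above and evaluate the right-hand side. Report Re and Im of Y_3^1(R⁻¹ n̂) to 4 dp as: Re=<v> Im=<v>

Re=0.1395 Im=-0.1447

Need the full column D^3_{m',1} for m'=−3..3 at α=3.8763, β=0.3613, γ=2.9051.
cos(β/2)=0.983727, sin(β/2)=0.179669
d^3_{-3,1}: single k=4 term ⇒ +0.003906;  D = -0.002985+0.002519i
d^3_{-2,1}: k∈[3..4] ⇒ +0.034920 -0.000582 = +0.034338;  D = +0.004625-0.034025i
d^3_{-1,1}: k∈[2..4] ⇒ +0.181383 -0.008067 +0.000034 = +0.173349;  D = +0.097823+0.143111i
d^3_{0,1}: k∈[1..3] ⇒ +0.573373 -0.057379 +0.000638 = +0.516631;  D = -0.502251-0.121044i
d^3_{1,1}: k∈[0..2] ⇒ +0.906250 -0.241844 +0.006051 = +0.670456;  D = +0.588954-0.320383i
d^3_{2,1}: k∈[0..1] ⇒ -0.523415 +0.034920 = -0.488495;  D = +0.161928-0.460877i
d^3_{3,1}: single k=0 term ⇒ +0.117082;  D = -0.045252-0.107984i
Y_3^{m'}(θ=1.1444,φ=3.0116) and Σ D·Y over m':
  (-0.0030+0.0025i)·(-0.2912-0.1197i)  (+0.0046-0.0340i)·(+0.3386+0.0901i)  (+0.0978+0.1431i)·(+0.0422+0.0055i)  (-0.5023-0.1210i)·(-0.3310+0.0000i)  (+0.5890-0.3204i)·(-0.0422+0.0055i)  (+0.1619-0.4609i)·(+0.3386-0.0901i)  (-0.0453-0.1080i)·(+0.2912-0.1197i)
Y_3^1(R⁻¹ n̂) = +0.139512-0.144727i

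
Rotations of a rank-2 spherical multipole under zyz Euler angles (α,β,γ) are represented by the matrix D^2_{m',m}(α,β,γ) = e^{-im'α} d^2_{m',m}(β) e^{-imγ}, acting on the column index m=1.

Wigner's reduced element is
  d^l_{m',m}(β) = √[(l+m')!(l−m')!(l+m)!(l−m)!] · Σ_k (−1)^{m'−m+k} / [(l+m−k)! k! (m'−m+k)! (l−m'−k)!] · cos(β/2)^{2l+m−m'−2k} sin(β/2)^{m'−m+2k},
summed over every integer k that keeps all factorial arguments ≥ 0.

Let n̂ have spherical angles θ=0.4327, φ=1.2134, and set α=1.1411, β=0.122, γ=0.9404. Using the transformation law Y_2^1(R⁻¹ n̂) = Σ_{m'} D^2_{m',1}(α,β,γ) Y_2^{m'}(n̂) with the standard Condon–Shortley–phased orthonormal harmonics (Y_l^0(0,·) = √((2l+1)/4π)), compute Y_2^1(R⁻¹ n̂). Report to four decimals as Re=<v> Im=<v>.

Need the full column D^2_{m',1} for m'=−2..2 at α=1.1411, β=0.122, γ=0.9404.
cos(β/2)=0.998140, sin(β/2)=0.060962
d^2_{-2,1}: single k=3 term ⇒ +0.000452;  D = +0.000103+0.000440i
d^2_{-1,1}: k∈[2..3] ⇒ +0.011108 -0.000014 = +0.011094;  D = +0.010871+0.002212i
d^2_{0,1}: k∈[1..2] ⇒ +0.148495 -0.000554 = +0.147941;  D = +0.087206-0.119506i
d^2_{1,1}: k∈[0..1] ⇒ +0.992581 -0.011108 = +0.981473;  D = -0.479736-0.856238i
d^2_{2,1}: single k=0 term ⇒ -0.121245;  D = +0.120848-0.009811i
Y_2^{m'}(θ=0.4327,φ=1.2134) and Σ D·Y over m':
  (+0.0001+0.0004i)·(-0.0513-0.0445i)  (+0.0109+0.0022i)·(+0.1029-0.2755i)  (+0.0872-0.1195i)·(+0.4644+0.0000i)  (-0.4797-0.8562i)·(-0.1029-0.2755i)  (+0.1208-0.0098i)·(-0.0513+0.0445i)
Y_2^1(R⁻¹ n̂) = -0.150064+0.167853i

Re=-0.1501 Im=0.1679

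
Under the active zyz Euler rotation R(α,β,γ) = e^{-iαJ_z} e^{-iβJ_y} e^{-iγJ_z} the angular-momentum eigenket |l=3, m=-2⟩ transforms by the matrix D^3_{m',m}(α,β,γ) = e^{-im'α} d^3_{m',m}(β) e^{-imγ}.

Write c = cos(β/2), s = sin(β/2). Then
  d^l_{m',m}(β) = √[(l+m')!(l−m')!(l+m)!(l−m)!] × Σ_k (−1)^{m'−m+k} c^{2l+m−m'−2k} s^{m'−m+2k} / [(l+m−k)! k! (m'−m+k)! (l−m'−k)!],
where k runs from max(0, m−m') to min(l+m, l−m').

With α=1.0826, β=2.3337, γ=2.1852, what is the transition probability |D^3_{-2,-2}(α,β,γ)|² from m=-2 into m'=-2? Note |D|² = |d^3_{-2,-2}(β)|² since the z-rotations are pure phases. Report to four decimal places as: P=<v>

P=0.0094

Split into d^3_{-2,-2}(β=2.3337) × two z-phases.
c=cos(2.3337/2)=0.393050, s=sin(2.3337/2)=0.919517; N=√[1·120·1·120]=120.000000
The bounds max(0,m−m')=0 and min(l+m,l−m')=1 give 2 terms
  k=0: (−1)^0·120.0000/(120)·0.3931^6·0.9195^0 = +0.003687
  k=1: (−1)^1·120.0000/(24)·0.3931^4·0.9195^2 = -0.100898
d^3_{-2,-2}(2.3337) = +0.003687 -0.100898 = -0.097211
|D^3_{-2,-2}|² = |d^3_{-2,-2}(β)|² = (-0.097211)² = 0.009450 (the z-rotation phases have unit modulus)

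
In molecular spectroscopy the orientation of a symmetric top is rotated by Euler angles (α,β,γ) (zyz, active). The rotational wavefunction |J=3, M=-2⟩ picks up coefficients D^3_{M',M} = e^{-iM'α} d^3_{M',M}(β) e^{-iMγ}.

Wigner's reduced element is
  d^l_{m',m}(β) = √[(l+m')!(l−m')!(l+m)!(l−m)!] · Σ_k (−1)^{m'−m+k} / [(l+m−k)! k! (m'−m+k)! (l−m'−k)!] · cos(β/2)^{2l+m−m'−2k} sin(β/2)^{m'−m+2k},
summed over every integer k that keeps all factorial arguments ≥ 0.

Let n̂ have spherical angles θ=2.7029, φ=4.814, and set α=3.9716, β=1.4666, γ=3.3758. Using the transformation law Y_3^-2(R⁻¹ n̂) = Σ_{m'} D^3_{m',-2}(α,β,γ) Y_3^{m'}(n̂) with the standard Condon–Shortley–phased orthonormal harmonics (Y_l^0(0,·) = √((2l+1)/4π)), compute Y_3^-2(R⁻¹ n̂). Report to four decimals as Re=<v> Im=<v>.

Re=0.1812 Im=-0.0346

Need the full column D^3_{m',-2} for m'=−3..3 at α=3.9716, β=1.4666, γ=3.3758.
cos(β/2)=0.742970, sin(β/2)=0.669325
d^3_{-3,-2}: single k=1 term ⇒ +0.371166;  D = +0.364958-0.067602i
d^3_{-2,-2}: k∈[0..1] ⇒ +0.168200 -0.682541 = -0.514340;  D = +0.272178-0.436423i
d^3_{-1,-2}: k∈[0..1] ⇒ -0.479173 +0.777776 = +0.298603;  D = -0.080330-0.287595i
d^3_{0,-2}: k∈[0..1] ⇒ +0.747686 -0.606808 = +0.140878;  D = +0.125703+0.063603i
d^3_{1,-2}: k∈[0..1] ⇒ -0.777776 +0.315614 = -0.462162;  D = +0.432276-0.163496i
d^3_{2,-2}: k∈[0..1] ⇒ +0.553937 -0.089913 = +0.464024;  D = +0.171770-0.431061i
d^3_{3,-2}: single k=0 term ⇒ -0.244474;  D = -0.106516-0.220049i
Y_3^{m'}(θ=2.7029,φ=4.814) and Σ D·Y over m':
  (+0.3650-0.0676i)·(-0.0096-0.0305i)  (+0.2722-0.4364i)·(+0.1635-0.0337i)  (-0.0803-0.2876i)·(+0.0431+0.4231i)  (+0.1257+0.0636i)·(-0.3709+0.0000i)  (+0.4323-0.1635i)·(-0.0431+0.4231i)  (+0.1718-0.4311i)·(+0.1635+0.0337i)  (-0.1065-0.2200i)·(+0.0096-0.0305i)
Y_3^-2(R⁻¹ n̂) = +0.181206-0.034601i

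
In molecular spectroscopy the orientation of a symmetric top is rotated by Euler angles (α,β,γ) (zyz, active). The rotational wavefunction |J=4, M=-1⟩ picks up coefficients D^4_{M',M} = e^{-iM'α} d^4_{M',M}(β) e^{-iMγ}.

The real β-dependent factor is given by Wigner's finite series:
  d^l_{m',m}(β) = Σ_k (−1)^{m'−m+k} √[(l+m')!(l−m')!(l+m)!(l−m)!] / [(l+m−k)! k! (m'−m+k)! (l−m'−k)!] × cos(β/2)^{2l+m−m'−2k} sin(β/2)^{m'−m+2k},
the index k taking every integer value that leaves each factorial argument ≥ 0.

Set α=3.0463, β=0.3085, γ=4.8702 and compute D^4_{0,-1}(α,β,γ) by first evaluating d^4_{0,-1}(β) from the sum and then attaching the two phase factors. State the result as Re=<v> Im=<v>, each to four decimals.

Split into d^4_{0,-1}(β=0.3085) × two z-phases.
With c≡cos(β/2)=0.988127 and s≡sin(β/2)=0.153639, N=[24·24·6·120]^{1/2}=643.987578
Admissible k: 0..3 (factorial args all ≥0)
  k=0: (−1)^1·643.9876/(144)·0.9881^7·0.1536^1 = -0.631984
  k=1: (−1)^2·643.9876/(24)·0.9881^5·0.1536^3 = +0.091672
  k=2: (−1)^3·643.9876/(24)·0.9881^3·0.1536^5 = -0.002216
  k=3: (−1)^4·643.9876/(144)·0.9881^1·0.1536^7 = +0.000009
d^4_{0,-1}(0.3085) = -0.631984 +0.091672 -0.002216 +0.000009 = -0.542520
D = (+1.000000+0.000000i)·(-0.542520)·(+0.157157-0.987574i) = -0.085261+0.535778i

Re=-0.0853 Im=0.5358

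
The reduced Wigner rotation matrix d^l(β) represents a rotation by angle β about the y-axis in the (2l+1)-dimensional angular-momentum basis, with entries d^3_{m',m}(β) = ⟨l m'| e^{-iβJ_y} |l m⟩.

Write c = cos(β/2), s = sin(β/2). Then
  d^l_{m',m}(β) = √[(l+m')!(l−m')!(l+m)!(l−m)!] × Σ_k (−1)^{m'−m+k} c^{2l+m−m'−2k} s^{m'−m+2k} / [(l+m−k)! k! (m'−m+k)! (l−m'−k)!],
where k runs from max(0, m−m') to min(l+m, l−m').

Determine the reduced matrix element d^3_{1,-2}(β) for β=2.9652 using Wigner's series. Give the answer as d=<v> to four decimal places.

d^3_{1,-2}(β=2.9652) via Wigner's sum:
With c≡cos(β/2)=0.088082 and s≡sin(β/2)=0.996113, N=[24·2·1·120]^{1/2}=75.894664
Admissible k: 0..1 (factorial args all ≥0)
  k=0: (−1)^3·75.8947/(12)·0.0881^3·0.9961^3 = -0.004272
  k=1: (−1)^4·75.8947/(24)·0.0881^1·0.9961^5 = +0.273169
d^3_{1,-2}(2.9652) = -0.004272 +0.273169 = +0.268897

d=0.2689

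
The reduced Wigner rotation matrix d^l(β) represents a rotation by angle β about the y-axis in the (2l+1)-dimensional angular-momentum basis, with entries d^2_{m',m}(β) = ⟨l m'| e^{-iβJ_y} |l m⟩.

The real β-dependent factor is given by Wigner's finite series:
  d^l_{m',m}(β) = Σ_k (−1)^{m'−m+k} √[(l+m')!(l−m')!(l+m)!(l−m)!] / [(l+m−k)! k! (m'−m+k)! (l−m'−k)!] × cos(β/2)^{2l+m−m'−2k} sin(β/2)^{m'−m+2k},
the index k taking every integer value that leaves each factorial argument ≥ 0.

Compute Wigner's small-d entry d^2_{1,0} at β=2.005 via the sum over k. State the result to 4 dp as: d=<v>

d^2_{1,0}(β=2.005) via Wigner's sum:
c=cos(2.005/2)=0.538197, s=sin(2.005/2)=0.842819; N=√[6·1·2·2]=4.898979
k∈{0,1} keeps every argument non-negative
  k=0: (−1)^1·4.8990/(2)·0.5382^3·0.8428^1 = -0.321835
  k=1: (−1)^2·4.8990/(2)·0.5382^1·0.8428^3 = +0.789260
d^2_{1,0}(2.005) = -0.321835 +0.789260 = +0.467424

d=0.4674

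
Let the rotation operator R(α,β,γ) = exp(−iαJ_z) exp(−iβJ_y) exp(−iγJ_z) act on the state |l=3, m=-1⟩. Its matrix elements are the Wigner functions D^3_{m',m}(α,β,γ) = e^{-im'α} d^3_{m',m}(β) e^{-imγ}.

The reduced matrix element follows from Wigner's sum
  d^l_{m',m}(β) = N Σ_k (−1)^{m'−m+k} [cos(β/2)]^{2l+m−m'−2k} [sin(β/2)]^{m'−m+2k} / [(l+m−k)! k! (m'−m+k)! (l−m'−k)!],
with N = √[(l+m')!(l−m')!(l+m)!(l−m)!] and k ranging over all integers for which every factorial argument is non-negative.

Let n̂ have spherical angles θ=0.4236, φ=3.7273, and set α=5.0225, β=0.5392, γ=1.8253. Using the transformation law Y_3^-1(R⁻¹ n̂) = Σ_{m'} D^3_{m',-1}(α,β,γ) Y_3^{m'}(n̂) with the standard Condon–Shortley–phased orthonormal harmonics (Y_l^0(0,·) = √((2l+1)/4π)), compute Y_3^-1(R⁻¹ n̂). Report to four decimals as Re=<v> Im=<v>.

Re=-0.2360 Im=-0.3752

Need the full column D^3_{m',-1} for m'=−3..3 at α=5.0225, β=0.5392, γ=1.8253.
cos(β/2)=0.963878, sin(β/2)=0.266346
d^3_{-3,-1}: single k=2 term ⇒ +0.237151;  D = -0.089275-0.219706i
d^3_{-2,-1}: k∈[1..2] ⇒ +0.700737 -0.107012 = +0.593725;  D = +0.455605-0.380701i
d^3_{-1,-1}: k∈[0..2] ⇒ +0.801920 -0.489857 +0.028053 = +0.340116;  D = +0.287328+0.181993i
d^3_{0,-1}: k∈[0..2] ⇒ -0.767619 +0.175839 -0.004476 = -0.596256;  D = +0.150116-0.577049i
d^3_{1,-1}: k∈[0..2] ⇒ +0.367393 -0.037404 +0.000357 = +0.330346;  D = -0.329835+0.018360i
d^3_{2,-1}: k∈[0..1] ⇒ -0.107012 +0.004086 = -0.102927;  D = +0.036809+0.096120i
d^3_{3,-1}: single k=0 term ⇒ +0.018108;  D = +0.014128-0.011327i
Y_3^{m'}(θ=0.4236,φ=3.7273) and Σ D·Y over m':
  (-0.0893-0.2197i)·(+0.0054+0.0285i)  (+0.4556-0.3807i)·(+0.0612-0.1450i)  (+0.2873+0.1820i)·(-0.3493+0.2317i)  (+0.1501-0.5770i)·(+0.3930+0.0000i)  (-0.3298+0.0184i)·(+0.3493+0.2317i)  (+0.0368+0.0961i)·(+0.0612+0.1450i)  (+0.0141-0.0113i)·(-0.0054+0.0285i)
Y_3^-1(R⁻¹ n̂) = -0.235976-0.375192i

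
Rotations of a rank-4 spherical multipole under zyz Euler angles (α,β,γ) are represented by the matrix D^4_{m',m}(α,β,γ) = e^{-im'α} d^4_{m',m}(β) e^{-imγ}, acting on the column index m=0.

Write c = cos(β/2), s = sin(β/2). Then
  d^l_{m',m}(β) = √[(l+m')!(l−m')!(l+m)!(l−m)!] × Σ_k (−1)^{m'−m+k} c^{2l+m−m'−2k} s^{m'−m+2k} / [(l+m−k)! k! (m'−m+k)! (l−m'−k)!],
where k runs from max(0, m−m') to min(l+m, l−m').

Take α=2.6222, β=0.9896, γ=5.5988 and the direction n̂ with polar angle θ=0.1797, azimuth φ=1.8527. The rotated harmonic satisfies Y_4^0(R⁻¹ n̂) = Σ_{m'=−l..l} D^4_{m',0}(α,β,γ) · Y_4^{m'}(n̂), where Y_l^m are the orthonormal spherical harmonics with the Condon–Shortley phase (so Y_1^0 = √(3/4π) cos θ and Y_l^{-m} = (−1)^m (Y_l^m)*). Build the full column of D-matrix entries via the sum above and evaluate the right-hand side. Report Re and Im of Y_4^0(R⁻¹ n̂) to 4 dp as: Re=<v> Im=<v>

Need the full column D^4_{m',0} for m'=−4..4 at α=2.6222, β=0.9896, γ=5.5988.
cos(β/2)=0.880064, sin(β/2)=0.474856
d^4_{-4,0}: single k=4 term ⇒ +0.255183;  D = -0.123856-0.223110i
d^4_{-3,0}: k∈[3..4] ⇒ +0.668836 -0.194722 = +0.474114;  D = -0.005982+0.474076i
d^4_{-2,0}: k∈[2..4] ⇒ +0.993869 -0.771601 +0.084240 = +0.306508;  D = +0.155482-0.264145i
d^4_{-1,0}: k∈[1..4] ⇒ +0.868311 -1.516777 +0.441587 -0.021427 = -0.228305;  D = +0.198196-0.113320i
d^4_{0,0}: k∈[0..4] ⇒ +0.359843 -1.676208 +1.098008 -0.142075 +0.002585 = -0.357847;  D = -0.357847+0.000000i
d^4_{1,0}: k∈[0..3] ⇒ -0.868311 +1.516777 -0.441587 +0.021427 = +0.228305;  D = -0.198196-0.113320i
d^4_{2,0}: k∈[0..2] ⇒ +0.993869 -0.771601 +0.084240 = +0.306508;  D = +0.155482+0.264145i
d^4_{3,0}: k∈[0..1] ⇒ -0.668836 +0.194722 = -0.474114;  D = +0.005982+0.474076i
d^4_{4,0}: single k=0 term ⇒ +0.255183;  D = -0.123856+0.223110i
Y_4^{m'}(θ=0.1797,φ=1.8527) and Σ D·Y over m':
  (-0.1239-0.2231i)·(+0.0002-0.0004i)  (-0.0060+0.4741i)·(+0.0053+0.0047i)  (+0.1555-0.2641i)·(-0.0522+0.0330i)  (+0.1982-0.1133i)·(-0.0874-0.3018i)  (-0.3578+0.0000i)·(+0.7149+0.0000i)  (-0.1982-0.1133i)·(+0.0874-0.3018i)  (+0.1555+0.2641i)·(-0.0522-0.0330i)  (+0.0060+0.4741i)·(-0.0053+0.0047i)  (-0.1239+0.2231i)·(+0.0002+0.0004i)
Y_4^0(R⁻¹ n̂) = -0.362370+0.000000i

Re=-0.3624 Im=0.0000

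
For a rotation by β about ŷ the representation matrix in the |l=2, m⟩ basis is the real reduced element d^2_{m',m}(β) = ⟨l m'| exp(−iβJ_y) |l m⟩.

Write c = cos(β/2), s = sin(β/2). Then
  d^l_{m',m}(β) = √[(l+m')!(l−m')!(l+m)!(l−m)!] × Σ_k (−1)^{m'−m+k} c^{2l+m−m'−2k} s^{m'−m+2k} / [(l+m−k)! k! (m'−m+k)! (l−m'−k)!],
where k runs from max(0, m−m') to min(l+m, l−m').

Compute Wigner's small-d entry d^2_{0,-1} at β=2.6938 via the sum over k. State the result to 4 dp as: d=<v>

d=0.4780

d^2_{0,-1}(β=2.6938) via Wigner's sum:
With c≡cos(β/2)=0.222030 and s≡sin(β/2)=0.975040, N=[2·2·1·6]^{1/2}=4.898979
Admissible k: 0..1 (factorial args all ≥0)
  k=0: (−1)^1·4.8990/(2)·0.2220^3·0.9750^1 = -0.026142
  k=1: (−1)^2·4.8990/(2)·0.2220^1·0.9750^3 = +0.504144
d^2_{0,-1}(2.6938) = -0.026142 +0.504144 = +0.478003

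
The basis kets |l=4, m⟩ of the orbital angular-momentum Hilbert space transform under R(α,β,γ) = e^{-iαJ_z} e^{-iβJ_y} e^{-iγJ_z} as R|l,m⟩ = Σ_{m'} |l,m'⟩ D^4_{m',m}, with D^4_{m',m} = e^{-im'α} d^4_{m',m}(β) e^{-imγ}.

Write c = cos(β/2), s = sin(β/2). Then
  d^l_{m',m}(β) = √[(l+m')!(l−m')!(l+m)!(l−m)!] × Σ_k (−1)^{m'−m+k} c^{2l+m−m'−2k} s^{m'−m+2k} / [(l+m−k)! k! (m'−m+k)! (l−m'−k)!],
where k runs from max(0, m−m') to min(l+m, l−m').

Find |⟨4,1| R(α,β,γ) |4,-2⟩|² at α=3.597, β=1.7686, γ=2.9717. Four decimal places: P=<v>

P=0.1448

Split into d^4_{1,-2}(β=1.7686) × two z-phases.
Half-angle: c=0.633831, s=0.773471. N=√(120·6·2·720)=1018.233765
k∈{0,1,2} keeps every argument non-negative
  k=0: (−1)^3·1018.2338/(72)·0.6338^5·0.7735^3 = -0.669446
  k=1: (−1)^4·1018.2338/(48)·0.6338^3·0.7735^5 = +1.495369
  k=2: (−1)^5·1018.2338/(240)·0.6338^1·0.7735^7 = -0.445369
d^4_{1,-2}(1.7686) = -0.669446 +1.495369 -0.445369 = +0.380554
|D^4_{1,-2}|² = |d^4_{1,-2}(β)|² = (+0.380554)² = 0.144821 (the z-rotation phases have unit modulus)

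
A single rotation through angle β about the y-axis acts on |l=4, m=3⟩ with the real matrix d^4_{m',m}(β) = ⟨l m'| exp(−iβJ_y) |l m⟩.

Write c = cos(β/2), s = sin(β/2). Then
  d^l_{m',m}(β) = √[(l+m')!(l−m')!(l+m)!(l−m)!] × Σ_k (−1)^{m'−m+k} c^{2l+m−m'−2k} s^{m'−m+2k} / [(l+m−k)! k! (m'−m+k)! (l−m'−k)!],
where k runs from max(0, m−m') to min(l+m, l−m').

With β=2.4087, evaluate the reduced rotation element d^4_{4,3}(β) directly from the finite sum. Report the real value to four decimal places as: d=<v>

d^4_{4,3}(β=2.4087) via Wigner's sum:
c=cos(2.4087/2)=0.358300, s=sin(2.4087/2)=0.933607; N=√[40320·1·5040·1]=14255.272709
Admissible k: 0..0 (factorial args all ≥0)
  k=0: (−1)^1·14255.2727/(5040)·0.3583^7·0.9336^1 = -0.002002
d^4_{4,3}(2.4087) = -0.002002

d=-0.0020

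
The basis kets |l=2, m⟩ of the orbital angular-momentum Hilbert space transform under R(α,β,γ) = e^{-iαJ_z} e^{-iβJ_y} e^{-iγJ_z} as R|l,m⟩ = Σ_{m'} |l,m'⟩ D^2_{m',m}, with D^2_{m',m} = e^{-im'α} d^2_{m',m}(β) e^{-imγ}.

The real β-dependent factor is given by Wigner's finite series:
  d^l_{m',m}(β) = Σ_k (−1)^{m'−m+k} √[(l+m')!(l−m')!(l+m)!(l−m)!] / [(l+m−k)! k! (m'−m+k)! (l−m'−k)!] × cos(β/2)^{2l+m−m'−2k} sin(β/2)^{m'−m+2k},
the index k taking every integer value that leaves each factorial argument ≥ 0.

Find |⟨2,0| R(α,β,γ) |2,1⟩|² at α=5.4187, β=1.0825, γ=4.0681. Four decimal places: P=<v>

P=0.2575

First d^2_{0,1}(β=1.0825), then the phase factors e^{-i(0)α} and e^{-i(1)γ}:
Half-angle: c=0.857065, s=0.515208. N=√(2·2·6·1)=4.898979
Admissible k: 1..2 (factorial args all ≥0)
  k=1: (−1)^0·4.8990/(2)·0.8571^3·0.5152^1 = +0.794511
  k=2: (−1)^1·4.8990/(2)·0.8571^1·0.5152^3 = -0.287102
d^2_{0,1}(1.0825) = +0.794511 -0.287102 = +0.507408
|D^2_{0,1}|² = |d^2_{0,1}(β)|² = (+0.507408)² = 0.257463 (the z-rotation phases have unit modulus)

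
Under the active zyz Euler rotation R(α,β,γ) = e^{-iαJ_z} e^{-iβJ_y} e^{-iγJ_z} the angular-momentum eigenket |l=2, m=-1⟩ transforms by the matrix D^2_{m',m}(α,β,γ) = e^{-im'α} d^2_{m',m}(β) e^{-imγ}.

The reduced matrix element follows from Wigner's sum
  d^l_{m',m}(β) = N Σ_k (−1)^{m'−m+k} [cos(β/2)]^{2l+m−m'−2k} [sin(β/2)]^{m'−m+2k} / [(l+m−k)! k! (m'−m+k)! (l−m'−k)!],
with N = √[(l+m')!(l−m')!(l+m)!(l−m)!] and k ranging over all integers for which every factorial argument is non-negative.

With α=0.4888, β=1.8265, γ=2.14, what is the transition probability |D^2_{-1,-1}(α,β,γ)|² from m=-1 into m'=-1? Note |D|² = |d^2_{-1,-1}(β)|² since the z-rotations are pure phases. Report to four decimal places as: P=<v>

P=0.3164

Split into d^2_{-1,-1}(β=1.8265) × two z-phases.
c=cos(1.8265/2)=0.611177, s=sin(1.8265/2)=0.791494; N=√[1·6·1·6]=6.000000
Admissible k: 0..1 (factorial args all ≥0)
  k=0: (−1)^0·6.0000/(6)·0.6112^4·0.7915^0 = +0.139530
  k=1: (−1)^1·6.0000/(2)·0.6112^2·0.7915^2 = -0.702021
d^2_{-1,-1}(1.8265) = +0.139530 -0.702021 = -0.562491
|D^2_{-1,-1}|² = |d^2_{-1,-1}(β)|² = (-0.562491)² = 0.316397 (the z-rotation phases have unit modulus)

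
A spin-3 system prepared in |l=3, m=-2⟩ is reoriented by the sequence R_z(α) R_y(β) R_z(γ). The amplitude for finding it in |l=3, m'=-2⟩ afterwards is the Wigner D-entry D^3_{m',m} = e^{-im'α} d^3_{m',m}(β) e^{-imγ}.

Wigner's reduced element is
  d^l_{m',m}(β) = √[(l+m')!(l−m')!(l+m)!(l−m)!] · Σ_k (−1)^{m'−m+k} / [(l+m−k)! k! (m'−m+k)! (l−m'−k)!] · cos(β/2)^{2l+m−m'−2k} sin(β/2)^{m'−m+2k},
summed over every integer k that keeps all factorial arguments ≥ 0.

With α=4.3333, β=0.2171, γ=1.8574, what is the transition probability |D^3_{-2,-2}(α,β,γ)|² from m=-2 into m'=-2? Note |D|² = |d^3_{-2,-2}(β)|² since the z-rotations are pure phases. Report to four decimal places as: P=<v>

P=0.8243

D^3_{-2,-2}(4.3333,0.2171,1.8574) = e^{-i·-2·4.3333}·d^3_{-2,-2}(0.2171)·e^{-i·-2·1.8574}. Compute d first:
c=cos(0.2171/2)=0.994114, s=sin(0.2171/2)=0.108337; N=√[1·120·1·120]=120.000000
k: max(0,(-2)−(-2))=0 … min(3+(-2),3−(-2))=1
  k=0: (−1)^0·120.0000/(120)·0.9941^6·0.1083^0 = +0.965201
  k=1: (−1)^1·120.0000/(24)·0.9941^4·0.1083^2 = -0.057315
d^3_{-2,-2}(0.2171) = +0.965201 -0.057315 = +0.907886
|D^3_{-2,-2}|² = |d^3_{-2,-2}(β)|² = (+0.907886)² = 0.824257 (the z-rotation phases have unit modulus)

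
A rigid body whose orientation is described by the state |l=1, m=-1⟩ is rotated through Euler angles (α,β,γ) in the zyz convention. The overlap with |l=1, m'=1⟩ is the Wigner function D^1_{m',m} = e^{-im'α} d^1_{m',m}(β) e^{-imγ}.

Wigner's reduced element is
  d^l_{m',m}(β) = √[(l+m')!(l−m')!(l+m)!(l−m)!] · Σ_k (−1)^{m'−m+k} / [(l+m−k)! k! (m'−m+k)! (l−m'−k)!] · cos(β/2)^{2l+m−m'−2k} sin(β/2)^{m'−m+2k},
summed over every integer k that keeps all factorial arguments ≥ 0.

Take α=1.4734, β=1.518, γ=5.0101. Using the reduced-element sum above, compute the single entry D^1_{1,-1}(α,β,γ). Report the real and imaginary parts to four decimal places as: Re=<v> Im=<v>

First d^1_{1,-1}(β=1.518), then the phase factors e^{-i(1)α} and e^{-i(-1)γ}:
Half-angle: c=0.725525, s=0.688196. N=√(2·1·1·2)=2.000000
k∈{0} keeps every argument non-negative
  k=0: (−1)^2·2.0000/(2)·0.7255^0·0.6882^2 = +0.473614
d^1_{1,-1}(1.518) = +0.473614
Attach z-rotation phases: D = e^{-i(1)(1.4734)}·(+0.473614)·e^{-i(-1)(5.0101)} = -0.437125-0.182298i

Re=-0.4371 Im=-0.1823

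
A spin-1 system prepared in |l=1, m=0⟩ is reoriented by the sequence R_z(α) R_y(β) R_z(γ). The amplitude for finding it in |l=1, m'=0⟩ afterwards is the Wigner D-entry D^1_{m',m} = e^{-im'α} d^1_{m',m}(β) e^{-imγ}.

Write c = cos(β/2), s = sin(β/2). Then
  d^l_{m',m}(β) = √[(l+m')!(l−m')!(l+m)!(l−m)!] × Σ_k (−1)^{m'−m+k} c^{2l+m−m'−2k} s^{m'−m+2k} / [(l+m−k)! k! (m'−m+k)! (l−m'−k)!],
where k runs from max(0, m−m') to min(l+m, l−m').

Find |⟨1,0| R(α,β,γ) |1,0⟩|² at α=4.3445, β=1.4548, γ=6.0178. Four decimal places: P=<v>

Split into d^1_{0,0}(β=1.4548) × two z-phases.
With c≡cos(β/2)=0.746906 and s≡sin(β/2)=0.664930, N=[1·1·1·1]^{1/2}=1.000000
Admissible k: 0..1 (factorial args all ≥0)
  k=0: (−1)^0·1.0000/(1)·0.7469^2·0.6649^0 = +0.557868
  k=1: (−1)^1·1.0000/(1)·0.7469^0·0.6649^2 = -0.442132
d^1_{0,0}(1.4548) = +0.557868 -0.442132 = +0.115736
|D^1_{0,0}|² = |d^1_{0,0}(β)|² = (+0.115736)² = 0.013395 (the z-rotation phases have unit modulus)

P=0.0134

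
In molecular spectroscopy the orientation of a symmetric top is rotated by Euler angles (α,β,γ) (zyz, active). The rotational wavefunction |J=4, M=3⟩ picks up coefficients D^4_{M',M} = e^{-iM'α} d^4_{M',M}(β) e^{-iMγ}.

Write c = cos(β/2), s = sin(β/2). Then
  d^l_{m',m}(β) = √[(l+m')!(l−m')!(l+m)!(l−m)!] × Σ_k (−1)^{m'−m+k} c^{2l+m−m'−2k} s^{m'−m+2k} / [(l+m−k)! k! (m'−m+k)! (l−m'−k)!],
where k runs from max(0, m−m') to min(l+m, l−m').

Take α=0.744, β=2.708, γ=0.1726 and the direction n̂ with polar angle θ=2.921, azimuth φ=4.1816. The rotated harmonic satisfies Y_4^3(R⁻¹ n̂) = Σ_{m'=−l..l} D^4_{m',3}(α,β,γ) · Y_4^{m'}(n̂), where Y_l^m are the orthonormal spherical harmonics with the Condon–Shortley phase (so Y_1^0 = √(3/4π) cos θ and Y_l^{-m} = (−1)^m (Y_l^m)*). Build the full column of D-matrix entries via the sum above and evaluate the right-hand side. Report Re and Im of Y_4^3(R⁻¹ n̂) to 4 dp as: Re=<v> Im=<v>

Need the full column D^4_{m',3} for m'=−4..4 at α=0.744, β=2.708, γ=0.1726.
cos(β/2)=0.215102, sin(β/2)=0.976592
d^4_{-4,3}: single k=7 term ⇒ +0.515443;  D = -0.399692+0.325465i
d^4_{-3,3}: k∈[6..7] ⇒ +0.280973 -0.827378 = -0.546404;  D = +0.078088-0.540796i
d^4_{-2,3}: k∈[5..6] ⇒ +0.099239 -0.681867 = -0.582627;  D = -0.329263-0.480667i
d^4_{-1,3}: k∈[4..5] ⇒ +0.025760 -0.318594 = -0.292834;  D = -0.285374-0.065676i
d^4_{0,3}: k∈[3..4] ⇒ +0.005075 -0.104607 = -0.099533;  D = -0.086485+0.049266i
d^4_{1,3}: k∈[2..3] ⇒ +0.000750 -0.025760 = -0.025010;  D = -0.007606+0.023826i
d^4_{2,3}: k∈[1..2] ⇒ +0.000078 -0.004814 = -0.004737;  D = +0.001996+0.004295i
d^4_{3,3}: k∈[0..1] ⇒ +0.000005 -0.000661 = -0.000657;  D = +0.000607+0.000251i
d^4_{4,3}: single k=0 term ⇒ -0.000059;  D = +0.000055-0.000020i
Y_4^{m'}(θ=2.921,φ=4.1816) and Σ D·Y over m':
  (-0.3997+0.3255i)·(-0.0005+0.0009i)  (+0.0781-0.5408i)·(-0.0128-0.0003i)  (-0.3293-0.4807i)·(-0.0442-0.0792i)  (-0.2854-0.0657i)·(+0.1874-0.3192i)  (-0.0865+0.0493i)·(+0.6522+0.0000i)  (-0.0076+0.0238i)·(-0.1874-0.3192i)  (+0.0020+0.0043i)·(-0.0442+0.0792i)  (+0.0006+0.0003i)·(+0.0128-0.0003i)  (+0.0001-0.0000i)·(-0.0005-0.0009i)
Y_4^3(R⁻¹ n̂) = -0.146966+0.162582i

Re=-0.1470 Im=0.1626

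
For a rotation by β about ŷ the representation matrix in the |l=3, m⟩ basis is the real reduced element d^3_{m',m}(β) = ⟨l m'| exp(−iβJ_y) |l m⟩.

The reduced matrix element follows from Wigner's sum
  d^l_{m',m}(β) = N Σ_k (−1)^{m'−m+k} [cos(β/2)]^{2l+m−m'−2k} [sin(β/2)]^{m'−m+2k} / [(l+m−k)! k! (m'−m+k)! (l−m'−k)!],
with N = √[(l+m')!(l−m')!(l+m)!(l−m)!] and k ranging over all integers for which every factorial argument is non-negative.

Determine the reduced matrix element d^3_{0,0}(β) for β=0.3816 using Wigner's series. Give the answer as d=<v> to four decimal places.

d^3_{0,0}(β=0.3816) via Wigner's sum:
Half-angle: c=0.981853, s=0.189644. N=√(6·6·6·6)=36.000000
Admissible k: 0..3 (factorial args all ≥0)
  k=0: (−1)^0·36.0000/(36)·0.9819^6·0.1896^0 = +0.895939
  k=1: (−1)^1·36.0000/(4)·0.9819^4·0.1896^2 = -0.300821
  k=2: (−1)^2·36.0000/(4)·0.9819^2·0.1896^4 = +0.011223
  k=3: (−1)^3·36.0000/(36)·0.9819^0·0.1896^6 = -0.000047
d^3_{0,0}(0.3816) = +0.895939 -0.300821 +0.011223 -0.000047 = +0.606294

d=0.6063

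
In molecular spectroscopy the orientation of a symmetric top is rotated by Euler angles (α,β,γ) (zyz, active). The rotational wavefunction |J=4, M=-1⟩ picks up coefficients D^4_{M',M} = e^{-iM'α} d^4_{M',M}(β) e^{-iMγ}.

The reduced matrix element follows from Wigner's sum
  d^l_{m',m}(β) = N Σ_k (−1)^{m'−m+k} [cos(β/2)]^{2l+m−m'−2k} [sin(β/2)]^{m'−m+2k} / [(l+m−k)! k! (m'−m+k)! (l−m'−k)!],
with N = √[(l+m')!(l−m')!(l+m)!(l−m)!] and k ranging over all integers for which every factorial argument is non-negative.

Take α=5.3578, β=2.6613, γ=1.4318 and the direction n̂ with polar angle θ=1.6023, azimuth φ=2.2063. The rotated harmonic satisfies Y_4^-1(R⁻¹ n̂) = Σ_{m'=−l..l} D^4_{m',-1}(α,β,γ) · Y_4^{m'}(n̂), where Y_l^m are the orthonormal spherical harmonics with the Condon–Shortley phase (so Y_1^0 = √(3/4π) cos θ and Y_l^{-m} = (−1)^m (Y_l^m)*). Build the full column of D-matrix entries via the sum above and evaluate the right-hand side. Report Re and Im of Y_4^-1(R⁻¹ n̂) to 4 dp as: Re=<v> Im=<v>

Re=0.0465 Im=0.3076

Need the full column D^4_{m',-1} for m'=−4..4 at α=5.3578, β=2.6613, γ=1.4318.
cos(β/2)=0.237845, sin(β/2)=0.971303
d^4_{-4,-1}: single k=3 term ⇒ +0.005219;  D = -0.003358-0.003996i
d^4_{-3,-1}: k∈[2..3] ⇒ +0.001356 -0.037680 = -0.036325;  D = -0.008155+0.035397i
d^4_{-2,-1}: k∈[1..3] ⇒ +0.000177 -0.014796 +0.164501 = +0.149883;  D = +0.136919-0.060975i
d^4_{-1,-1}: k∈[0..3] ⇒ +0.000010 -0.002562 +0.085451 -0.475025 = -0.392126;  D = -0.342910-0.190199i
d^4_{0,-1}: k∈[0..3] ⇒ -0.000187 +0.018715 -0.312120 +0.867545 = +0.573954;  D = +0.079521+0.568419i
d^4_{1,-1}: k∈[0..3] ⇒ +0.001708 -0.085451 +0.712537 -0.792207 = -0.163412;  D = +0.115665-0.115436i
d^4_{2,-1}: k∈[0..2] ⇒ -0.009864 +0.246752 -0.823026 = -0.586138;  D = +0.580323+0.082359i
d^4_{3,-1}: k∈[0..1] ⇒ +0.037680 -0.377039 = -0.339359;  D = +0.164016+0.297091i
d^4_{4,-1}: single k=0 term ⇒ -0.087046;  D = -0.035570+0.079447i
Y_4^{m'}(θ=1.6023,φ=2.2063) and Σ D·Y over m':
  (-0.0034-0.0040i)·(-0.3646-0.2492i)  (-0.0082+0.0354i)·(-0.0372+0.0130i)  (+0.1369-0.0610i)·(+0.0980-0.3171i)  (-0.3429-0.1902i)·(-0.0265-0.0359i)  (+0.0795+0.5684i)·(+0.3142+0.0000i)  (+0.1157-0.1154i)·(+0.0265-0.0359i)  (+0.5803+0.0824i)·(+0.0980+0.3171i)  (+0.1640+0.2971i)·(+0.0372+0.0130i)  (-0.0356+0.0794i)·(-0.3646+0.2492i)
Y_4^-1(R⁻¹ n̂) = +0.046490+0.307629i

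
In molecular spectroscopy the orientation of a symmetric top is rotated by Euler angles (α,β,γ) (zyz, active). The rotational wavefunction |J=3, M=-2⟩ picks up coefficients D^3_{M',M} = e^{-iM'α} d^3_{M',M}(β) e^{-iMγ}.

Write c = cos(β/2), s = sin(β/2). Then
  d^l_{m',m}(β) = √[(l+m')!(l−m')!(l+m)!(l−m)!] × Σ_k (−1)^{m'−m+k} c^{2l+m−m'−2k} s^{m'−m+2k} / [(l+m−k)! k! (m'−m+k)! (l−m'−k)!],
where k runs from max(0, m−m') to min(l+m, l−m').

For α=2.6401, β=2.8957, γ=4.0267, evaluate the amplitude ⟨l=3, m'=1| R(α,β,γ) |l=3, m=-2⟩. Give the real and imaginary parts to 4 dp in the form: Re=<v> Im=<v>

Re=0.2335 Im=-0.2767

Split into d^3_{1,-2}(β=2.8957) × two z-phases.
c=cos(2.8957/2)=0.122637, s=sin(2.8957/2)=0.992452; N=√[24·2·1·120]=75.894664
Admissible k: 0..1 (factorial args all ≥0)
  k=0: (−1)^3·75.8947/(12)·0.1226^3·0.9925^3 = -0.011403
  k=1: (−1)^4·75.8947/(24)·0.1226^1·0.9925^5 = +0.373394
d^3_{1,-2}(2.8957) = -0.011403 +0.373394 = +0.361991
D = (-0.876866-0.480735i)·(+0.361991)·(-0.198099+0.980182i) = +0.233453-0.276654i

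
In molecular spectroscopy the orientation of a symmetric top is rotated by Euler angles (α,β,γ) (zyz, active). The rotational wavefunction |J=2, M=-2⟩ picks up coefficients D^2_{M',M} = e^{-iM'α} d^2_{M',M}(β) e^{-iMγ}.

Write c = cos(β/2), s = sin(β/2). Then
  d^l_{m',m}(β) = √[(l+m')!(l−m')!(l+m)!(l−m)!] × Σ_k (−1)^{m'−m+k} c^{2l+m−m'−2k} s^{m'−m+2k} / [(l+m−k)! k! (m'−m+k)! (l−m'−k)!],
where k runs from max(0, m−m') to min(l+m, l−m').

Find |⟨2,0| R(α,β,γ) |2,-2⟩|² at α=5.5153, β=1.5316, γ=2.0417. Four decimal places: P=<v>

P=0.3738

First d^2_{0,-2}(β=1.5316), then the phase factors e^{-i(0)α} and e^{-i(-2)γ}:
Half-angle: c=0.720828, s=0.693114. N=√(2·2·1·24)=9.797959
The bounds max(0,m−m')=0 and min(l+m,l−m')=0 give 1 term
  k=0: (−1)^2·9.7980/(4)·0.7208^2·0.6931^2 = +0.611432
d^2_{0,-2}(1.5316) = +0.611432
|D^2_{0,-2}|² = |d^2_{0,-2}(β)|² = (+0.611432)² = 0.373849 (the z-rotation phases have unit modulus)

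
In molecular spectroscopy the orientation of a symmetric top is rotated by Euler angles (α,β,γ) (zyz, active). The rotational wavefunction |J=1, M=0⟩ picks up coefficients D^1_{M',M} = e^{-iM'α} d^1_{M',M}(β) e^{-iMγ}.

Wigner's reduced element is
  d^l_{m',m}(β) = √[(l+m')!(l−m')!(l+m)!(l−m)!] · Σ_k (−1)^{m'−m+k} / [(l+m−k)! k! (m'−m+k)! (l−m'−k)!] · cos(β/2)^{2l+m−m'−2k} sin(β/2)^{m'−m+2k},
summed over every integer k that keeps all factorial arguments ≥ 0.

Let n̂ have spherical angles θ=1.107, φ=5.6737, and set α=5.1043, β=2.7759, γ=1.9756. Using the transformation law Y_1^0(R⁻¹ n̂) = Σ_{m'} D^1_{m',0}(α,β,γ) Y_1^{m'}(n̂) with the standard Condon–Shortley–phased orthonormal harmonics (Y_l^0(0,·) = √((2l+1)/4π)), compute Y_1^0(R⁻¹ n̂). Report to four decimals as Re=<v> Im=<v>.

Need the full column D^1_{m',0} for m'=−1..1 at α=5.1043, β=2.7759, γ=1.9756.
cos(β/2)=0.181829, sin(β/2)=0.983330
d^1_{-1,0}: single k=1 term ⇒ +0.252859;  D = +0.096581-0.233687i
d^1_{0,0}: k∈[0..1] ⇒ +0.033062 -0.966938 = -0.933876;  D = -0.933876+0.000000i
d^1_{1,0}: single k=0 term ⇒ -0.252859;  D = -0.096581-0.233687i
Y_1^{m'}(θ=1.107,φ=5.6737) and Σ D·Y over m':
  (+0.0966-0.2337i)·(+0.2534+0.1769i)  (-0.9339+0.0000i)·(+0.2186+0.0000i)  (-0.0966-0.2337i)·(-0.2534+0.1769i)
Y_1^0(R⁻¹ n̂) = -0.072512+0.000000i

Re=-0.0725 Im=0.0000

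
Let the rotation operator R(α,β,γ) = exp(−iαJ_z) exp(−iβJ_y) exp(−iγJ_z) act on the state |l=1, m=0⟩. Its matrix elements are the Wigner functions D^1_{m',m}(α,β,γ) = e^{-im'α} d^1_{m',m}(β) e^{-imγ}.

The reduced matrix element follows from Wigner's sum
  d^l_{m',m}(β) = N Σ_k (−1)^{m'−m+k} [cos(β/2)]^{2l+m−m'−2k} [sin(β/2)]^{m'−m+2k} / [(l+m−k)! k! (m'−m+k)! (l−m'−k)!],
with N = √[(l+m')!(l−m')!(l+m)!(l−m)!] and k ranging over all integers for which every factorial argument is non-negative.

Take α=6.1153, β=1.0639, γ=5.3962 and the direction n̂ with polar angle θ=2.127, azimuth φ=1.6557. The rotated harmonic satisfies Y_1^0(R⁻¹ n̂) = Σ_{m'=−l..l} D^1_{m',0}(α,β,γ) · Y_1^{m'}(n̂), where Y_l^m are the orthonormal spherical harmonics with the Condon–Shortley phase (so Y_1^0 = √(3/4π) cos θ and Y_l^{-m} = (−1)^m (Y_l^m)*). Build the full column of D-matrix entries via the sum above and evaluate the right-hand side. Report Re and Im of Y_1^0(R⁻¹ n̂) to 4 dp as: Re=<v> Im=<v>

Re=-0.2160 Im=0.0000

Need the full column D^1_{m',0} for m'=−1..1 at α=6.1153, β=1.0639, γ=5.3962.
cos(β/2)=0.861820, sin(β/2)=0.507215
d^1_{-1,0}: single k=1 term ⇒ +0.618192;  D = +0.609500-0.103298i
d^1_{0,0}: k∈[0..1] ⇒ +0.742733 -0.257267 = +0.485466;  D = +0.485466+0.000000i
d^1_{1,0}: single k=0 term ⇒ -0.618192;  D = -0.609500-0.103298i
Y_1^{m'}(θ=2.127,φ=1.6557) and Σ D·Y over m':
  (+0.6095-0.1033i)·(-0.0249-0.2924i)  (+0.4855+0.0000i)·(-0.2580+0.0000i)  (-0.6095-0.1033i)·(+0.0249-0.2924i)
Y_1^0(R⁻¹ n̂) = -0.215965+0.000000i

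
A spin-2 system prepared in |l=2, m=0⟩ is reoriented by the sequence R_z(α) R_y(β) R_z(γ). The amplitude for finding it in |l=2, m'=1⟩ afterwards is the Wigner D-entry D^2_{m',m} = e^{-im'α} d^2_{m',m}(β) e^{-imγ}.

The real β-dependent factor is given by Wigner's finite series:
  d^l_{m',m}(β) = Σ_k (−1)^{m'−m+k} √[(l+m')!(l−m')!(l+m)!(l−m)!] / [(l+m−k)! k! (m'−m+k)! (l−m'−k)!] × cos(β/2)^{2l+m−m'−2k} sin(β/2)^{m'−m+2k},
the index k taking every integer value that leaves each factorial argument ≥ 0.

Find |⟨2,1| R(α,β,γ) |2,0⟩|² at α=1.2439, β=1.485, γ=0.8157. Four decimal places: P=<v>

D^2_{1,0}(1.2439,1.485,0.8157) = e^{-i·1·1.2439}·d^2_{1,0}(1.485)·e^{-i·0·0.8157}. Compute d first:
Half-angle: c=0.736781, s=0.676132. N=√(6·1·2·2)=4.898979
The bounds max(0,m−m')=0 and min(l+m,l−m')=1 give 2 terms
  k=0: (−1)^1·4.8990/(2)·0.7368^3·0.6761^1 = -0.662402
  k=1: (−1)^2·4.8990/(2)·0.7368^1·0.6761^3 = +0.557838
d^2_{1,0}(1.485) = -0.662402 +0.557838 = -0.104564
|D^2_{1,0}|² = |d^2_{1,0}(β)|² = (-0.104564)² = 0.010934 (the z-rotation phases have unit modulus)

P=0.0109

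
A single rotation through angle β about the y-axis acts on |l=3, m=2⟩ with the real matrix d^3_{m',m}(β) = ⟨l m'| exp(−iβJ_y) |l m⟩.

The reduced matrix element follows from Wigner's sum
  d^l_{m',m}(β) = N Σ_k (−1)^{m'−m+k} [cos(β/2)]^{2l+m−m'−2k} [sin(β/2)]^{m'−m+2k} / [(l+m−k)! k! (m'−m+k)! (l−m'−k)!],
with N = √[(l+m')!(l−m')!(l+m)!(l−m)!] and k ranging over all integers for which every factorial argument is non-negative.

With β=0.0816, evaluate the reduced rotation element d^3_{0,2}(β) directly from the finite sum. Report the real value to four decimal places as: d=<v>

d=0.0091

d^3_{0,2}(β=0.0816) via Wigner's sum:
c=cos(0.0816/2)=0.999168, s=sin(0.0816/2)=0.040789; N=√[6·6·120·1]=65.726707
Admissible k: 2..3 (factorial args all ≥0)
  k=2: (−1)^0·65.7267/(12)·0.9992^4·0.0408^2 = +0.009082
  k=3: (−1)^1·65.7267/(12)·0.9992^2·0.0408^4 = -0.000015
d^3_{0,2}(0.0816) = +0.009082 -0.000015 = +0.009067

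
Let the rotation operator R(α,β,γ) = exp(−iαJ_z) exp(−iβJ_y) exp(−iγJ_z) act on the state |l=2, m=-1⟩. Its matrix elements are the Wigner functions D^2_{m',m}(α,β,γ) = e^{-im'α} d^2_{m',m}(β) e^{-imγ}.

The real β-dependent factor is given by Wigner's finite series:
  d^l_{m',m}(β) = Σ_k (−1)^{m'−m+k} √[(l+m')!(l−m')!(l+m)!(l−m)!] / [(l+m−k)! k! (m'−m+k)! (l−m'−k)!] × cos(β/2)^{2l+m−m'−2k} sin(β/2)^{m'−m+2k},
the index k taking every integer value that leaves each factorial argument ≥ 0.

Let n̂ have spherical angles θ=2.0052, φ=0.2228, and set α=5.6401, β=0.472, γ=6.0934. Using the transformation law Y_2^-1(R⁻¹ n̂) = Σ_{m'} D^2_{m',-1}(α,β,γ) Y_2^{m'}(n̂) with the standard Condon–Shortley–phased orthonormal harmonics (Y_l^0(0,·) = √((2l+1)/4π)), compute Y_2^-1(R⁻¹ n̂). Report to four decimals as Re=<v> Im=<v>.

Re=-0.0475 Im=0.0676

Need the full column D^2_{m',-1} for m'=−2..2 at α=5.6401, β=0.472, γ=6.0934.
cos(β/2)=0.972281, sin(β/2)=0.233815
d^2_{-2,-1}: single k=1 term ⇒ +0.429812;  D = +0.040702-0.427880i
d^2_{-1,-1}: k∈[0..1] ⇒ +0.893650 -0.155043 = +0.738607;  D = +0.496901-0.546470i
d^2_{0,-1}: k∈[0..1] ⇒ -0.526410 +0.030443 = -0.495967;  D = -0.487062+0.093563i
d^2_{1,-1}: k∈[0..1] ⇒ +0.155043 -0.002989 = +0.152054;  D = +0.136697+0.066590i
d^2_{2,-1}: single k=0 term ⇒ -0.024857;  D = -0.011355-0.022111i
Y_2^{m'}(θ=2.0052,φ=0.2228) and Σ D·Y over m':
  (+0.0407-0.4279i)·(+0.2868-0.1370i)  (+0.4969-0.5465i)·(-0.2877+0.0652i)  (-0.4871+0.0936i)·(-0.1478+0.0000i)  (+0.1367+0.0666i)·(+0.2877+0.0652i)  (-0.0114-0.0221i)·(+0.2868+0.1370i)
Y_2^-1(R⁻¹ n̂) = -0.047525+0.067616i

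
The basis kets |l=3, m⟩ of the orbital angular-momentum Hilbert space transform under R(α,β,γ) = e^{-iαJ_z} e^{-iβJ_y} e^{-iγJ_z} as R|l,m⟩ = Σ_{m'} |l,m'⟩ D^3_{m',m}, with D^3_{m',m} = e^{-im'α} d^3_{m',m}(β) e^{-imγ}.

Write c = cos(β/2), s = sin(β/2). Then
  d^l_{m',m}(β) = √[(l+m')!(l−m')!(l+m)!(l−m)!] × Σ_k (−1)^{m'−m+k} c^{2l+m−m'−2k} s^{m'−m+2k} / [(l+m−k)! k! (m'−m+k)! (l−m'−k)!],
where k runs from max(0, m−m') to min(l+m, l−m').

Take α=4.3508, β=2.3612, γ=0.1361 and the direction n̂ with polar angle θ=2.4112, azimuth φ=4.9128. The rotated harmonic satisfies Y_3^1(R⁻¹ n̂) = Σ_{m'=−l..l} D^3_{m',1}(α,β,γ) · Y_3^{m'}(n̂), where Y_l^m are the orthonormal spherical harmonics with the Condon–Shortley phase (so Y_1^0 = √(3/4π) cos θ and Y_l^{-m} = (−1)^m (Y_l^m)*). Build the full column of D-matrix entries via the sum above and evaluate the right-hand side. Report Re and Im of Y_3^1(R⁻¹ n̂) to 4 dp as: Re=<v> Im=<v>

Re=-0.1809 Im=-0.3571

Need the full column D^3_{m',1} for m'=−3..3 at α=4.3508, β=2.3612, γ=0.1361.
cos(β/2)=0.380370, sin(β/2)=0.924834
d^3_{-3,1}: single k=4 term ⇒ +0.409934;  D = +0.385091+0.140538i
d^3_{-2,1}: k∈[3..4] ⇒ +0.275322 -0.813816 = -0.538494;  D = +0.351628-0.407840i
d^3_{-1,1}: k∈[2..4] ⇒ +0.107425 -0.846756 +0.625726 = -0.113606;  D = +0.054235+0.099824i
d^3_{0,1}: k∈[1..3] ⇒ +0.025509 -0.452400 +0.891491 = +0.464599;  D = +0.460303-0.063037i
d^3_{1,1}: k∈[0..2] ⇒ +0.003029 -0.143233 +0.635067 = +0.494863;  D = -0.110643+0.482335i
d^3_{2,1}: k∈[0..1] ⇒ -0.023286 +0.275322 = +0.252036;  D = -0.209836-0.139610i
d^3_{3,1}: single k=0 term ⇒ +0.069342;  D = +0.056350-0.040410i
Y_3^{m'}(θ=2.4112,φ=4.9128) and Σ D·Y over m':
  (+0.3851+0.1405i)·(-0.0701-0.1022i)  (+0.3516-0.4078i)·(+0.3120-0.1322i)  (+0.0542+0.0998i)·(+0.0762+0.3749i)  (+0.4603-0.0630i)·(+0.0627+0.0000i)  (-0.1106+0.4823i)·(-0.0762+0.3749i)  (-0.2098-0.1396i)·(+0.3120+0.1322i)  (+0.0564-0.0404i)·(+0.0701-0.1022i)
Y_3^1(R⁻¹ n̂) = -0.180895-0.357055i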